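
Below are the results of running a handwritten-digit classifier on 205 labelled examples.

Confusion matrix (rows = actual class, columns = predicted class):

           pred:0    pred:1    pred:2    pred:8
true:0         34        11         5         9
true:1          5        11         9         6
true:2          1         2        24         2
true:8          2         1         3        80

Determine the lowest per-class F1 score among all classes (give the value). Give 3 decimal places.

0.393

Per-class F1 score (2·TP/(2·TP+FP+FN)):
  0: TP=34, FP=5+1+2=8, FN=11+5+9=25 → 68/101 = 0.6733
  1: TP=11, FP=11+2+1=14, FN=5+9+6=20 → 22/56 = 0.3929
  2: TP=24, FP=5+9+3=17, FN=1+2+2=5 → 48/70 = 0.6857
  8: TP=80, FP=9+6+2=17, FN=2+1+3=6 → 160/183 = 0.8743
Lowest is class '1' with F1 score = 0.393.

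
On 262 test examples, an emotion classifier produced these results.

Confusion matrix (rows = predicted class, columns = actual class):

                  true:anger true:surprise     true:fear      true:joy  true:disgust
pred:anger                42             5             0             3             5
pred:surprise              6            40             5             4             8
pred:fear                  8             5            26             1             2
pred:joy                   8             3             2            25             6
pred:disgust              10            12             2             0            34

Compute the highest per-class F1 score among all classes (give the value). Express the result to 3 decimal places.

Per-class F1 score (2·TP/(2·TP+FP+FN)):
  anger: TP=42, FP=5+0+3+5=13, FN=6+8+8+10=32 → 84/129 = 0.6512
  surprise: TP=40, FP=6+5+4+8=23, FN=5+5+3+12=25 → 80/128 = 0.6250
  fear: TP=26, FP=8+5+1+2=16, FN=0+5+2+2=9 → 52/77 = 0.6753
  joy: TP=25, FP=8+3+2+6=19, FN=3+4+1+0=8 → 50/77 = 0.6494
  disgust: TP=34, FP=10+12+2+0=24, FN=5+8+2+6=21 → 68/113 = 0.6018
Highest is class 'fear' with F1 score = 0.675.

0.675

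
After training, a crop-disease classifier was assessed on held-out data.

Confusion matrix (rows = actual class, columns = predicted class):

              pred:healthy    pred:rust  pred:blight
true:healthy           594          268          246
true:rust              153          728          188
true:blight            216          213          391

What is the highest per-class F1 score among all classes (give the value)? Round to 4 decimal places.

Per-class F1 score (2·TP/(2·TP+FP+FN)):
  healthy: TP=594, FP=153+216=369, FN=268+246=514 → 1188/2071 = 0.57364
  rust: TP=728, FP=268+213=481, FN=153+188=341 → 1456/2278 = 0.63916
  blight: TP=391, FP=246+188=434, FN=216+213=429 → 782/1645 = 0.47538
Highest is class 'rust' with F1 score = 0.6392.

0.6392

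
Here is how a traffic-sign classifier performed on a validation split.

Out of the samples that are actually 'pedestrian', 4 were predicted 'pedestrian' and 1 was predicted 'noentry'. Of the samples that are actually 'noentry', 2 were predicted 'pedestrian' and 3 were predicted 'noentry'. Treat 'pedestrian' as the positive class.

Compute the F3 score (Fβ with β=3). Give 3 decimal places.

0.784

Fβ = (1+β²)·TP / ((1+β²)·TP + β²·FN + FP), with β²=9
= 10·4 / (10·4 + 9·1 + 2) = 0.784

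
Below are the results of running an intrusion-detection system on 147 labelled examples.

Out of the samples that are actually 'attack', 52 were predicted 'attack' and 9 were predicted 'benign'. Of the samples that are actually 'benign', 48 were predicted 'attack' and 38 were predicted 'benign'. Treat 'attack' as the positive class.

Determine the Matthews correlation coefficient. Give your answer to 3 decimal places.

MCC = (TP·TN − FP·FN) / √((TP+FP)(TP+FN)(TN+FP)(TN+FN))
Numerator = 52·38 − 48·9 = 1544
Denominator = √(100·61·86·47) = √24656200 = 4965.5010
MCC = 1544 / 4965.5010 = 0.311

0.311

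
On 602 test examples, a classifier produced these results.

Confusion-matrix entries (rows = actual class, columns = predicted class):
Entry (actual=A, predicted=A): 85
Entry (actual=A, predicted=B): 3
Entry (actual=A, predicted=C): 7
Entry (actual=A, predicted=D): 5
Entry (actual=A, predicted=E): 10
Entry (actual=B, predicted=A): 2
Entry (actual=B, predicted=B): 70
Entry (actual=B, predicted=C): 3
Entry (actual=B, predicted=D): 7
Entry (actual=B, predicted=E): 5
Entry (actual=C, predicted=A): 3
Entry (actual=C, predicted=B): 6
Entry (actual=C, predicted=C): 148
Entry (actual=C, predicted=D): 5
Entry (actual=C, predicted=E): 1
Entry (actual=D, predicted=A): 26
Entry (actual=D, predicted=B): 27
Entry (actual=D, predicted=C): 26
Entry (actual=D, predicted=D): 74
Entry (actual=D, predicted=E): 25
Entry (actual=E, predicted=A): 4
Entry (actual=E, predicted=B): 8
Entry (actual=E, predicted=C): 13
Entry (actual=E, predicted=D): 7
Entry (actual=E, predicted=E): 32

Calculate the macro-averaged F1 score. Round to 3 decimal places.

0.652

Per-class F1 score (2·TP/(2·TP+FP+FN)):
  A: TP=85, FP=2+3+26+4=35, FN=3+7+5+10=25 → 170/230 = 0.7391
  B: TP=70, FP=3+6+27+8=44, FN=2+3+7+5=17 → 140/201 = 0.6965
  C: TP=148, FP=7+3+26+13=49, FN=3+6+5+1=15 → 296/360 = 0.8222
  D: TP=74, FP=5+7+5+7=24, FN=26+27+26+25=104 → 148/276 = 0.5362
  E: TP=32, FP=10+5+1+25=41, FN=4+8+13+7=32 → 64/137 = 0.4672
Macro-F1 score = mean = (0.7391 + 0.6965 + 0.8222 + 0.5362 + 0.4672) / 5 = 0.652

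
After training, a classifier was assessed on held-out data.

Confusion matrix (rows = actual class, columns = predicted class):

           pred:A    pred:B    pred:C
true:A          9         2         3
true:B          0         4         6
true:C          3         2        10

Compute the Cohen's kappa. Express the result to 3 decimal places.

Observed agreement pₒ = trace/N = 23/39 = 0.5897
Expected agreement pₑ = Σ (rowᵢ·colᵢ)/N² = (14·12 + 10·8 + 15·19)/39² = 0.3504
κ = (pₒ − pₑ)/(1 − pₑ) = (0.5897 − 0.3504)/(1 − 0.3504) = 0.368

0.368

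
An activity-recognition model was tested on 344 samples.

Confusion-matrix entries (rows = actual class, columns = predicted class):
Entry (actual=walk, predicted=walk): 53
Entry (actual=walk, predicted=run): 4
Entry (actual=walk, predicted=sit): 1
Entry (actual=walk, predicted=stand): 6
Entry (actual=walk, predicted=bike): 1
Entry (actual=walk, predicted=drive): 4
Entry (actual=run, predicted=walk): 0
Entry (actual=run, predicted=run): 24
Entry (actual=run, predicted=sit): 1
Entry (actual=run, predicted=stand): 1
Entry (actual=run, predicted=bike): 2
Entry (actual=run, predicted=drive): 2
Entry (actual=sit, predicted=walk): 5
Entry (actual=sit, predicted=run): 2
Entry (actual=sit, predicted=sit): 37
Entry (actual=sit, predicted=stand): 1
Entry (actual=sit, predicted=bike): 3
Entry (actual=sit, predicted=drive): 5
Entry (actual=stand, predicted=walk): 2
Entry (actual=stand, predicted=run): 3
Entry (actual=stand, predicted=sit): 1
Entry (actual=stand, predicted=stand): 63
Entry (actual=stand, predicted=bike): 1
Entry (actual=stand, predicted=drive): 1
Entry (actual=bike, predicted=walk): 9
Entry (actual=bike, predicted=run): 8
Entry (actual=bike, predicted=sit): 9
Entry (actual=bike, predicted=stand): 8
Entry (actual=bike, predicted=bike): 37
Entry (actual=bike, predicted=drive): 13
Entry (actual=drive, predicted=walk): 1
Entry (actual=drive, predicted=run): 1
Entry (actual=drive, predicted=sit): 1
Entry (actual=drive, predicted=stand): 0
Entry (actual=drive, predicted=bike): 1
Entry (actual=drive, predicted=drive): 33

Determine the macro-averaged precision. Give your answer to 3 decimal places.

Per-class precision (TP/(TP+FP)):
  walk: TP=53, FP=0+5+2+9+1=17 → 53/70 = 0.7571
  run: TP=24, FP=4+2+3+8+1=18 → 24/42 = 0.5714
  sit: TP=37, FP=1+1+1+9+1=13 → 37/50 = 0.7400
  stand: TP=63, FP=6+1+1+8+0=16 → 63/79 = 0.7975
  bike: TP=37, FP=1+2+3+1+1=8 → 37/45 = 0.8222
  drive: TP=33, FP=4+2+5+1+13=25 → 33/58 = 0.5690
Macro-precision = mean = (0.7571 + 0.5714 + 0.7400 + 0.7975 + 0.8222 + 0.5690) / 6 = 0.710

0.710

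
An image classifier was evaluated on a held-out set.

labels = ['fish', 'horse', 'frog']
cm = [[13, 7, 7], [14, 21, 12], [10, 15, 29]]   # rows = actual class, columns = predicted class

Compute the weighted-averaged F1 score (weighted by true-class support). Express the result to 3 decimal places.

0.497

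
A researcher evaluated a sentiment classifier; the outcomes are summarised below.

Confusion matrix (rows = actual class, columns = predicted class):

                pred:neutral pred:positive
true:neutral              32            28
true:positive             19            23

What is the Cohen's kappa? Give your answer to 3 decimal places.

Observed agreement pₒ = trace/N = 55/102 = 0.5392
Expected agreement pₑ = Σ (rowᵢ·colᵢ)/N² = (60·51 + 42·51)/102² = 0.5000
κ = (pₒ − pₑ)/(1 − pₑ) = (0.5392 − 0.5000)/(1 − 0.5000) = 0.078

0.078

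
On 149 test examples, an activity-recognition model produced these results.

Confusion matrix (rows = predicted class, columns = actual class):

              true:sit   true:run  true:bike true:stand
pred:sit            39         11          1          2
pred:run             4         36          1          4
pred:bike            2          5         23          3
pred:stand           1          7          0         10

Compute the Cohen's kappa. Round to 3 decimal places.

0.617

Observed agreement pₒ = trace/N = 108/149 = 0.7248
Expected agreement pₑ = Σ (rowᵢ·colᵢ)/N² = (46·53 + 59·45 + 25·33 + 19·18)/149² = 0.2820
κ = (pₒ − pₑ)/(1 − pₑ) = (0.7248 − 0.2820)/(1 − 0.2820) = 0.617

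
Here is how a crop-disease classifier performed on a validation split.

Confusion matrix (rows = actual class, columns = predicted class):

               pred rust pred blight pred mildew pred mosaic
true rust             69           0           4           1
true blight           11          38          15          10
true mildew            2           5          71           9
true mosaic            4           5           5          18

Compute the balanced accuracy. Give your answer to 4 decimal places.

0.7061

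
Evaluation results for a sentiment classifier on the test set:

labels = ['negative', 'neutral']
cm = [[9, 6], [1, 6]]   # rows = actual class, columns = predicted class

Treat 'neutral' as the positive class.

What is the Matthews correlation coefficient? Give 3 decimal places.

0.428

MCC = (TP·TN − FP·FN) / √((TP+FP)(TP+FN)(TN+FP)(TN+FN))
Numerator = 6·9 − 6·1 = 48
Denominator = √(12·7·15·10) = √12600 = 112.2497
MCC = 48 / 112.2497 = 0.428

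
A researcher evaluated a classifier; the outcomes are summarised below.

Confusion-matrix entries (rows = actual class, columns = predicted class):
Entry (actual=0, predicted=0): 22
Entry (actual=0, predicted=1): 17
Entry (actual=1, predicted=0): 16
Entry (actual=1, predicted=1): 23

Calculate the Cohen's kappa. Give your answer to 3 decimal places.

0.154

Observed agreement pₒ = trace/N = 45/78 = 0.5769
Expected agreement pₑ = Σ (rowᵢ·colᵢ)/N² = (39·38 + 39·40)/78² = 0.5000
κ = (pₒ − pₑ)/(1 − pₑ) = (0.5769 − 0.5000)/(1 − 0.5000) = 0.154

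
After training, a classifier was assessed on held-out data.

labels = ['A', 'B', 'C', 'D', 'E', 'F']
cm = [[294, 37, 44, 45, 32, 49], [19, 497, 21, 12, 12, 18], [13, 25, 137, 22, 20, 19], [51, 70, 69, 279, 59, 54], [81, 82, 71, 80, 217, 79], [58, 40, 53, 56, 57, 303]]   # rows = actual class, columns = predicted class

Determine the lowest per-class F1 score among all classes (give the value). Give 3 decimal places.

Per-class F1 score (2·TP/(2·TP+FP+FN)):
  A: TP=294, FP=19+13+51+81+58=222, FN=37+44+45+32+49=207 → 588/1017 = 0.5782
  B: TP=497, FP=37+25+70+82+40=254, FN=19+21+12+12+18=82 → 994/1330 = 0.7474
  C: TP=137, FP=44+21+69+71+53=258, FN=13+25+22+20+19=99 → 274/631 = 0.4342
  D: TP=279, FP=45+12+22+80+56=215, FN=51+70+69+59+54=303 → 558/1076 = 0.5186
  E: TP=217, FP=32+12+20+59+57=180, FN=81+82+71+80+79=393 → 434/1007 = 0.4310
  F: TP=303, FP=49+18+19+54+79=219, FN=58+40+53+56+57=264 → 606/1089 = 0.5565
Lowest is class 'E' with F1 score = 0.431.

0.431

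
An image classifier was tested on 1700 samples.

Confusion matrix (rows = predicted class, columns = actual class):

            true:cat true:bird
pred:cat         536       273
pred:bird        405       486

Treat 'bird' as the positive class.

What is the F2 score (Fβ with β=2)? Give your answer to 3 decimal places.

Fβ = (1+β²)·TP / ((1+β²)·TP + β²·FN + FP), with β²=4
= 5·486 / (5·486 + 4·273 + 405) = 0.619

0.619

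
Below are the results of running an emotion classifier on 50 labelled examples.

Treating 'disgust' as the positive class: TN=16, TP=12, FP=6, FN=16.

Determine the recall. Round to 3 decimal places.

0.429

Recall = TP/(TP+FN) = 12/(12+16) = 12/28 = 0.429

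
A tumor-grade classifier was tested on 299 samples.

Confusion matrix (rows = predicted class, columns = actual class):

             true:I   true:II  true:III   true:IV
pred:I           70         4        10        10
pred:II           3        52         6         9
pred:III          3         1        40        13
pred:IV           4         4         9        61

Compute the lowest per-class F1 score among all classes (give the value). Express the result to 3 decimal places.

0.656

Per-class F1 score (2·TP/(2·TP+FP+FN)):
  I: TP=70, FP=4+10+10=24, FN=3+3+4=10 → 140/174 = 0.8046
  II: TP=52, FP=3+6+9=18, FN=4+1+4=9 → 104/131 = 0.7939
  III: TP=40, FP=3+1+13=17, FN=10+6+9=25 → 80/122 = 0.6557
  IV: TP=61, FP=4+4+9=17, FN=10+9+13=32 → 122/171 = 0.7135
Lowest is class 'III' with F1 score = 0.656.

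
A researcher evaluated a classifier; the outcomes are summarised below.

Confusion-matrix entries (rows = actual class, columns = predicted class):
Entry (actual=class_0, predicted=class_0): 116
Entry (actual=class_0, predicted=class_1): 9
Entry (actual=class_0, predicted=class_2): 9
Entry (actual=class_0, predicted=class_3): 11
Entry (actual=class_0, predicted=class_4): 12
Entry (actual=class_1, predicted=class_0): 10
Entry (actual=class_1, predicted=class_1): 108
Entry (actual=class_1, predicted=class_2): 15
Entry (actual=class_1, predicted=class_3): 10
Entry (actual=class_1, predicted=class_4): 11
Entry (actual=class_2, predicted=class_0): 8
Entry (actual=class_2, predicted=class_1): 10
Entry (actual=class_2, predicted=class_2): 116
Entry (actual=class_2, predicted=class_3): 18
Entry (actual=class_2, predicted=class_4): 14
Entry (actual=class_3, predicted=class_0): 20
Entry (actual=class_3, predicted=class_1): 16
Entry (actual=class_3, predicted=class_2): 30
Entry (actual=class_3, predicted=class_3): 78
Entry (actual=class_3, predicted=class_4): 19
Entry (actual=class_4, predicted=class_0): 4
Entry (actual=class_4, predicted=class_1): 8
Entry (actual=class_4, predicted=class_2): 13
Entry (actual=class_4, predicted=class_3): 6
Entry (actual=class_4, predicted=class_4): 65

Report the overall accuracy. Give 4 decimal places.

Accuracy = trace / total = (116+108+116+78+65=483) / 736 = 483/736 = 0.6563

0.6563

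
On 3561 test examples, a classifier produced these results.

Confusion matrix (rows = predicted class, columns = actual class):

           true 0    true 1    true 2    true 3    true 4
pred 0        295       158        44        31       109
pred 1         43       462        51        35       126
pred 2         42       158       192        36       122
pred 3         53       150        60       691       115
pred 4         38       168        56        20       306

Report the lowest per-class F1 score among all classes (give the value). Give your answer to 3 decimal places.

Per-class F1 score (2·TP/(2·TP+FP+FN)):
  0: TP=295, FP=158+44+31+109=342, FN=43+42+53+38=176 → 590/1108 = 0.5325
  1: TP=462, FP=43+51+35+126=255, FN=158+158+150+168=634 → 924/1813 = 0.5097
  2: TP=192, FP=42+158+36+122=358, FN=44+51+60+56=211 → 384/953 = 0.4029
  3: TP=691, FP=53+150+60+115=378, FN=31+35+36+20=122 → 1382/1882 = 0.7343
  4: TP=306, FP=38+168+56+20=282, FN=109+126+122+115=472 → 612/1366 = 0.4480
Lowest is class '2' with F1 score = 0.403.

0.403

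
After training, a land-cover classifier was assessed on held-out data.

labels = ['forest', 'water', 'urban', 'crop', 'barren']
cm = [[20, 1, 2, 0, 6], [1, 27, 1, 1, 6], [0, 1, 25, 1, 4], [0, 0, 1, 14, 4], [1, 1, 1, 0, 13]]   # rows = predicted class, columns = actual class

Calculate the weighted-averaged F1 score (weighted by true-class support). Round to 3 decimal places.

Per-class F1 score (2·TP/(2·TP+FP+FN)):
  forest: TP=20, FP=1+2+0+6=9, FN=1+0+0+1=2 → 40/51 = 0.7843
  water: TP=27, FP=1+1+1+6=9, FN=1+1+0+1=3 → 54/66 = 0.8182
  urban: TP=25, FP=0+1+1+4=6, FN=2+1+1+1=5 → 50/61 = 0.8197
  crop: TP=14, FP=0+0+1+4=5, FN=0+1+1+0=2 → 28/35 = 0.8000
  barren: TP=13, FP=1+1+1+0=3, FN=6+6+4+4=20 → 26/49 = 0.5306
Weighted-F1 score = Σ (supportᵢ/N)·F1 scoreᵢ with N=131: (22/131)·0.7843 + (30/131)·0.8182 + (30/131)·0.8197 + (16/131)·0.8000 + (33/131)·0.5306 = 0.738

0.738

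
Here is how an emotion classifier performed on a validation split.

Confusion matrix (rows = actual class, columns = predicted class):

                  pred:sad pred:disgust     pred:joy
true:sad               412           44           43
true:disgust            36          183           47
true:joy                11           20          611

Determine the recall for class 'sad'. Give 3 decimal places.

Treat 'sad' as positive and all other classes as negative.
recall = TP/(TP+FN).
sad: TP=412, FN=44+43=87 → 412/499 = 0.8257

0.826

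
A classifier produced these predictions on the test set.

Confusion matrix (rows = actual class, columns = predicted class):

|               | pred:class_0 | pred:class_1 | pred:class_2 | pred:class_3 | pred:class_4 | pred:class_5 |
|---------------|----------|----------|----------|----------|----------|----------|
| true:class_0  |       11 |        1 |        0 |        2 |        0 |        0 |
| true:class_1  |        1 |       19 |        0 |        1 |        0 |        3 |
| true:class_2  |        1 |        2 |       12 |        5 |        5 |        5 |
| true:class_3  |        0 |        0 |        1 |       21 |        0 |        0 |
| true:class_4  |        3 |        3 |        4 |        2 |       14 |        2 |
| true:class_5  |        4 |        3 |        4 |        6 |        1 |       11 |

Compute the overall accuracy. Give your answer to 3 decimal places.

0.599

Accuracy = trace / total = (11+19+12+21+14+11=88) / 147 = 88/147 = 0.599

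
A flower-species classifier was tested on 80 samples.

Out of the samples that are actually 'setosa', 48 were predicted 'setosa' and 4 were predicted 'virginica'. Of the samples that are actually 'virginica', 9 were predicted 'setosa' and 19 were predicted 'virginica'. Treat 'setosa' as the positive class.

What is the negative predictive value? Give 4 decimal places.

0.8261

NPV = TN/(TN+FN) = 19/(19+4) = 0.8261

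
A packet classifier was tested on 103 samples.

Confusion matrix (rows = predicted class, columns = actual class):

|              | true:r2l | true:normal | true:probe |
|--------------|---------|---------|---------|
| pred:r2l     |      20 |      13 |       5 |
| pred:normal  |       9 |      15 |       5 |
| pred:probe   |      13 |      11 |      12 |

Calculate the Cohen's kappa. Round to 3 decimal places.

Observed agreement pₒ = trace/N = 47/103 = 0.4563
Expected agreement pₑ = Σ (rowᵢ·colᵢ)/N² = (42·38 + 39·29 + 22·36)/103² = 0.3317
κ = (pₒ − pₑ)/(1 − pₑ) = (0.4563 − 0.3317)/(1 − 0.3317) = 0.186

0.186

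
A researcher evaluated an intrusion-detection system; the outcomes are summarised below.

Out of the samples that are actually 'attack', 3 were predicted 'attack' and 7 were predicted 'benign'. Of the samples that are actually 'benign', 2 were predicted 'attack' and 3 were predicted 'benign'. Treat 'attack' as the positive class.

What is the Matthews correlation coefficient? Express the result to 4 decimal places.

-0.1000

MCC = (TP·TN − FP·FN) / √((TP+FP)(TP+FN)(TN+FP)(TN+FN))
Numerator = 3·3 − 2·7 = -5
Denominator = √(5·10·5·10) = √2500 = 50.0000
MCC = -5 / 50.0000 = -0.1000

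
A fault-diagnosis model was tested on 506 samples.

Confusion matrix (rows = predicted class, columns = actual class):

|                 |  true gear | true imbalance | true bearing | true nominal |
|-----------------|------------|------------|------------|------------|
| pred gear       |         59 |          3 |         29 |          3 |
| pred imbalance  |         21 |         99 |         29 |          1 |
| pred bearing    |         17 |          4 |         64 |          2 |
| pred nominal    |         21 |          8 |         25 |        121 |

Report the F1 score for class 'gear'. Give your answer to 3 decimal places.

0.557

Take TP from the diagonal, FP from the rest of the 'gear' prediction marginal, FN from the rest of the 'gear' actual marginal.
F1 score = 2·TP/(2·TP+FP+FN).
gear: TP=59, FP=3+29+3=35, FN=21+17+21=59 → 118/212 = 0.5566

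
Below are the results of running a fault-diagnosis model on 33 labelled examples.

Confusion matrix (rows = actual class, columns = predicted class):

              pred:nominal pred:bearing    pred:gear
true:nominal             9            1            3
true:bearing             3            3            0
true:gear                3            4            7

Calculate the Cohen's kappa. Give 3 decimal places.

0.346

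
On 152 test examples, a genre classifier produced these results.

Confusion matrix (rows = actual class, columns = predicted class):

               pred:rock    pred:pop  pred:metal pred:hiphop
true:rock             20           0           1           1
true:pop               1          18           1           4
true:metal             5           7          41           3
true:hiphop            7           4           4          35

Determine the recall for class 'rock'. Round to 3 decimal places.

Take TP from the diagonal, FP from the rest of the 'rock' prediction marginal, FN from the rest of the 'rock' actual marginal.
recall = TP/(TP+FN).
rock: TP=20, FN=0+1+1=2 → 20/22 = 0.9091

0.909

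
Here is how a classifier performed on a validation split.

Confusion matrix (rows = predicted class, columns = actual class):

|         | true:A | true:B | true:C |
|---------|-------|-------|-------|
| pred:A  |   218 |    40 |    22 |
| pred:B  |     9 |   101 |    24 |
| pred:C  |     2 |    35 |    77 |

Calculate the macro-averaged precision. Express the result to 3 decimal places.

0.736

Per-class precision (TP/(TP+FP)):
  A: TP=218, FP=40+22=62 → 218/280 = 0.7786
  B: TP=101, FP=9+24=33 → 101/134 = 0.7537
  C: TP=77, FP=2+35=37 → 77/114 = 0.6754
Macro-precision = mean = (0.7786 + 0.7537 + 0.6754) / 3 = 0.736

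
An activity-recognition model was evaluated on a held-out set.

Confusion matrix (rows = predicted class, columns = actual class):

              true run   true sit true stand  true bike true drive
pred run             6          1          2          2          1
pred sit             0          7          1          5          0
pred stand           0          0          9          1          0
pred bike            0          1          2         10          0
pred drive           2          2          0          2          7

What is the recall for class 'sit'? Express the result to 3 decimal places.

Treat 'sit' as positive and all other classes as negative.
recall = TP/(TP+FN).
sit: TP=7, FN=1+0+1+2=4 → 7/11 = 0.6364

0.636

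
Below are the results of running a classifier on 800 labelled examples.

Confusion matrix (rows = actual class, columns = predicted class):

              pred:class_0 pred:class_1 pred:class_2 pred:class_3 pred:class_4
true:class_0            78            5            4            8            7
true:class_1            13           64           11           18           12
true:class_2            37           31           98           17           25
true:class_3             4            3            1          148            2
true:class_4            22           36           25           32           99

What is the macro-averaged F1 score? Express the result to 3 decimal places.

0.600

Per-class F1 score (2·TP/(2·TP+FP+FN)):
  class_0: TP=78, FP=13+37+4+22=76, FN=5+4+8+7=24 → 156/256 = 0.6094
  class_1: TP=64, FP=5+31+3+36=75, FN=13+11+18+12=54 → 128/257 = 0.4981
  class_2: TP=98, FP=4+11+1+25=41, FN=37+31+17+25=110 → 196/347 = 0.5648
  class_3: TP=148, FP=8+18+17+32=75, FN=4+3+1+2=10 → 296/381 = 0.7769
  class_4: TP=99, FP=7+12+25+2=46, FN=22+36+25+32=115 → 198/359 = 0.5515
Macro-F1 score = mean = (0.6094 + 0.4981 + 0.5648 + 0.7769 + 0.5515) / 5 = 0.600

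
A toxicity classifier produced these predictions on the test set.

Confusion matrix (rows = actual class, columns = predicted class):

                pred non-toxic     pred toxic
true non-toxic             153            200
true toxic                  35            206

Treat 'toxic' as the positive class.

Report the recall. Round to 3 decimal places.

Recall = TP/(TP+FN) = 206/(206+35) = 206/241 = 0.855

0.855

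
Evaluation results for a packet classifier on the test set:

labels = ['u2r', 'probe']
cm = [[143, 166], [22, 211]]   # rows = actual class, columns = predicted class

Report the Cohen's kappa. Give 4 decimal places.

0.3423

Observed agreement pₒ = trace/N = 354/542 = 0.65314
Expected agreement pₑ = Σ (rowᵢ·colᵢ)/N² = (309·165 + 233·377)/542² = 0.47258
κ = (pₒ − pₑ)/(1 − pₑ) = (0.65314 − 0.47258)/(1 − 0.47258) = 0.3423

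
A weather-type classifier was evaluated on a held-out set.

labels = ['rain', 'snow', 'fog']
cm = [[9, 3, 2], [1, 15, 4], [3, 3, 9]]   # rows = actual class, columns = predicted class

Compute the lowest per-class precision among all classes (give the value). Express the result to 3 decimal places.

Per-class precision (TP/(TP+FP)):
  rain: TP=9, FP=1+3=4 → 9/13 = 0.6923
  snow: TP=15, FP=3+3=6 → 15/21 = 0.7143
  fog: TP=9, FP=2+4=6 → 9/15 = 0.6000
Lowest is class 'fog' with precision = 0.600.

0.600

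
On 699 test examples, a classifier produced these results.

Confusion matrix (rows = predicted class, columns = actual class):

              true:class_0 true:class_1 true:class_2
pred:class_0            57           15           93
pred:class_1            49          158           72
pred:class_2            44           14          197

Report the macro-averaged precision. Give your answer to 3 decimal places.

0.561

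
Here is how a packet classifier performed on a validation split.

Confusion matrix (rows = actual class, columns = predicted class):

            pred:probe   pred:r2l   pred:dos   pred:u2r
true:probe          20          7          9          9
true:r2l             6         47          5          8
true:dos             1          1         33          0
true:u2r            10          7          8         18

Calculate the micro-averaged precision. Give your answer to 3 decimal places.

0.624

Micro-averaging pools counts across classes: ΣTP=118, ΣFP=71, ΣFN=71.
Micro-precision = TP/(TP+FP) on pooled counts = 0.624 (equals overall accuracy in single-label multiclass).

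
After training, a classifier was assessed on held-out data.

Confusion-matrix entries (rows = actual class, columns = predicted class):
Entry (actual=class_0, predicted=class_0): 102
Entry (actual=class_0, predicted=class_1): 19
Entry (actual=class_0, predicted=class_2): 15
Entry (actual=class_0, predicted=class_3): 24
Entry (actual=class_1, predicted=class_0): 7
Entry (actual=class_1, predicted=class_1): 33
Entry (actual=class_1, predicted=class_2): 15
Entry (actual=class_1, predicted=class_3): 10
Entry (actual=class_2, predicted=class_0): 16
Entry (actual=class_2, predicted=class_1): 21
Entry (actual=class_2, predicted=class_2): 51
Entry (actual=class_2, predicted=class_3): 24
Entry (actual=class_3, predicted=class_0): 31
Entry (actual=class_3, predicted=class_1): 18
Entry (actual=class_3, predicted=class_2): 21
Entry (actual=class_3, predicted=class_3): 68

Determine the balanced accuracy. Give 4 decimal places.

Balanced accuracy = mean of per-class recall.
  class_0: recall = 102/160 = 0.63750
  class_1: recall = 33/65 = 0.50769
  class_2: recall = 51/112 = 0.45536
  class_3: recall = 68/138 = 0.49275
Mean = (0.63750 + 0.50769 + 0.45536 + 0.49275) / 4 = 0.5233

0.5233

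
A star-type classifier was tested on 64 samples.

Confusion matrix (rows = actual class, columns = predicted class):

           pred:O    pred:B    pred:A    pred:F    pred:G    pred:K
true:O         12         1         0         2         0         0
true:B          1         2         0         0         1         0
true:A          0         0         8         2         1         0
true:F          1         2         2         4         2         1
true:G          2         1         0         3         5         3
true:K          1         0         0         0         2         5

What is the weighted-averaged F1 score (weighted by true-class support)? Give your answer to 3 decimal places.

0.558

Per-class F1 score (2·TP/(2·TP+FP+FN)):
  O: TP=12, FP=1+0+1+2+1=5, FN=1+0+2+0+0=3 → 24/32 = 0.7500
  B: TP=2, FP=1+0+2+1+0=4, FN=1+0+0+1+0=2 → 4/10 = 0.4000
  A: TP=8, FP=0+0+2+0+0=2, FN=0+0+2+1+0=3 → 16/21 = 0.7619
  F: TP=4, FP=2+0+2+3+0=7, FN=1+2+2+2+1=8 → 8/23 = 0.3478
  G: TP=5, FP=0+1+1+2+2=6, FN=2+1+0+3+3=9 → 10/25 = 0.4000
  K: TP=5, FP=0+0+0+1+3=4, FN=1+0+0+0+2=3 → 10/17 = 0.5882
Weighted-F1 score = Σ (supportᵢ/N)·F1 scoreᵢ with N=64: (15/64)·0.7500 + (4/64)·0.4000 + (11/64)·0.7619 + (12/64)·0.3478 + (14/64)·0.4000 + (8/64)·0.5882 = 0.558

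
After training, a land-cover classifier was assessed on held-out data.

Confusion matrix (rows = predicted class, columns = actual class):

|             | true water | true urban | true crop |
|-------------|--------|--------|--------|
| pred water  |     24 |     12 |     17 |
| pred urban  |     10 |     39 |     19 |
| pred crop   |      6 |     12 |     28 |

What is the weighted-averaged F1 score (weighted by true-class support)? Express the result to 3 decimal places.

Per-class F1 score (2·TP/(2·TP+FP+FN)):
  water: TP=24, FP=12+17=29, FN=10+6=16 → 48/93 = 0.5161
  urban: TP=39, FP=10+19=29, FN=12+12=24 → 78/131 = 0.5954
  crop: TP=28, FP=6+12=18, FN=17+19=36 → 56/110 = 0.5091
Weighted-F1 score = Σ (supportᵢ/N)·F1 scoreᵢ with N=167: (40/167)·0.5161 + (63/167)·0.5954 + (64/167)·0.5091 = 0.543

0.543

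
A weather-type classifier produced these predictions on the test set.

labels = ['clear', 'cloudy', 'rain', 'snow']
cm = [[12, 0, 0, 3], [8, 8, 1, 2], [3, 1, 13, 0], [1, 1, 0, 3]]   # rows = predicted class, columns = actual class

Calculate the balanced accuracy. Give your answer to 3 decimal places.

0.651

Balanced accuracy = mean of per-class recall.
  clear: recall = 12/24 = 0.5000
  cloudy: recall = 8/10 = 0.8000
  rain: recall = 13/14 = 0.9286
  snow: recall = 3/8 = 0.3750
Mean = (0.5000 + 0.8000 + 0.9286 + 0.3750) / 4 = 0.651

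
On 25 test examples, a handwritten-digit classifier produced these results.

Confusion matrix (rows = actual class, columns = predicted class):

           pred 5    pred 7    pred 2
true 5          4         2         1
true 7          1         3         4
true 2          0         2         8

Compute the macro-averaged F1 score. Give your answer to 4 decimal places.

Per-class F1 score (2·TP/(2·TP+FP+FN)):
  5: TP=4, FP=1+0=1, FN=2+1=3 → 8/12 = 0.66667
  7: TP=3, FP=2+2=4, FN=1+4=5 → 6/15 = 0.40000
  2: TP=8, FP=1+4=5, FN=0+2=2 → 16/23 = 0.69565
Macro-F1 score = mean = (0.66667 + 0.40000 + 0.69565) / 3 = 0.5874

0.5874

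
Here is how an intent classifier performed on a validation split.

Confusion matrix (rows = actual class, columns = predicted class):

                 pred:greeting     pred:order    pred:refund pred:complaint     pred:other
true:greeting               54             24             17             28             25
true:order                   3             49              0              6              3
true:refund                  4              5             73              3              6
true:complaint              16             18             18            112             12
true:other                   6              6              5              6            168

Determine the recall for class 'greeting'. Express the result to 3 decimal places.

Take TP from the diagonal, FP from the rest of the 'greeting' prediction marginal, FN from the rest of the 'greeting' actual marginal.
recall = TP/(TP+FN).
greeting: TP=54, FN=24+17+28+25=94 → 54/148 = 0.3649

0.365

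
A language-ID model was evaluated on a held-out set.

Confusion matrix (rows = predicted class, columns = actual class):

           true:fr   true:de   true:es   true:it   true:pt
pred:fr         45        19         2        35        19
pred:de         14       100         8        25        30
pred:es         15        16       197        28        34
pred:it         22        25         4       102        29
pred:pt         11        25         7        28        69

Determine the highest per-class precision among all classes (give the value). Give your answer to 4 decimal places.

0.6793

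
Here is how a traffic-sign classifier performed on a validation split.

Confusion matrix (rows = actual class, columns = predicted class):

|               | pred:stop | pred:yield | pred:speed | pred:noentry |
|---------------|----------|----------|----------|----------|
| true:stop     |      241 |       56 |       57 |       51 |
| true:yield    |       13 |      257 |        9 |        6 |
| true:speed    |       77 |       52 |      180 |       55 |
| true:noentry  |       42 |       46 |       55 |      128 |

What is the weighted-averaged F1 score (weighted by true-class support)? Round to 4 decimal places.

0.5994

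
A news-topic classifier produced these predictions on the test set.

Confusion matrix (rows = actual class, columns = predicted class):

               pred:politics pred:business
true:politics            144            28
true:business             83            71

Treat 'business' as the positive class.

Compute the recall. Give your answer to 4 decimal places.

0.4610

Recall = TP/(TP+FN) = 71/(71+83) = 71/154 = 0.4610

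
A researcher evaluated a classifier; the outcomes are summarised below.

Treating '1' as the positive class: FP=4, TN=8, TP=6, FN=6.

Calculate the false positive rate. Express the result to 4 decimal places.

0.3333

FPR = FP/(FP+TN) = 4/(4+8) = 0.3333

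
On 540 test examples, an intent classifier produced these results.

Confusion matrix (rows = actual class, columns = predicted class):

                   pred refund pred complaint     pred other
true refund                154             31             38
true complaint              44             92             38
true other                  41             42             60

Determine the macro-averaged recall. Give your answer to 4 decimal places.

Per-class recall (TP/(TP+FN)):
  refund: TP=154, FN=31+38=69 → 154/223 = 0.69058
  complaint: TP=92, FN=44+38=82 → 92/174 = 0.52874
  other: TP=60, FN=41+42=83 → 60/143 = 0.41958
Macro-recall = mean = (0.69058 + 0.52874 + 0.41958) / 3 = 0.5463

0.5463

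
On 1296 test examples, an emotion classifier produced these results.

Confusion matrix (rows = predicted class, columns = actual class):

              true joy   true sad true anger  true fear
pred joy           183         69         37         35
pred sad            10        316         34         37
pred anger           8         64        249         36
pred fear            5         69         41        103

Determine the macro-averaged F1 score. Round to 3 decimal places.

0.639

Per-class F1 score (2·TP/(2·TP+FP+FN)):
  joy: TP=183, FP=69+37+35=141, FN=10+8+5=23 → 366/530 = 0.6906
  sad: TP=316, FP=10+34+37=81, FN=69+64+69=202 → 632/915 = 0.6907
  anger: TP=249, FP=8+64+36=108, FN=37+34+41=112 → 498/718 = 0.6936
  fear: TP=103, FP=5+69+41=115, FN=35+37+36=108 → 206/429 = 0.4802
Macro-F1 score = mean = (0.6906 + 0.6907 + 0.6936 + 0.4802) / 4 = 0.639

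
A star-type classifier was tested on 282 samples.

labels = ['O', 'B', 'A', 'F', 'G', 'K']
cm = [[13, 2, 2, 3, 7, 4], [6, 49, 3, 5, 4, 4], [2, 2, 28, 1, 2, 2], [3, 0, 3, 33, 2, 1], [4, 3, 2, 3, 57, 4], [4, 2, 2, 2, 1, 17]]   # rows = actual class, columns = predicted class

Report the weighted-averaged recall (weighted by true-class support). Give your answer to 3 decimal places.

0.699

Per-class recall (TP/(TP+FN)):
  O: TP=13, FN=2+2+3+7+4=18 → 13/31 = 0.4194
  B: TP=49, FN=6+3+5+4+4=22 → 49/71 = 0.6901
  A: TP=28, FN=2+2+1+2+2=9 → 28/37 = 0.7568
  F: TP=33, FN=3+0+3+2+1=9 → 33/42 = 0.7857
  G: TP=57, FN=4+3+2+3+4=16 → 57/73 = 0.7808
  K: TP=17, FN=4+2+2+2+1=11 → 17/28 = 0.6071
Weighted-recall = Σ (supportᵢ/N)·recallᵢ with N=282: (31/282)·0.4194 + (71/282)·0.6901 + (37/282)·0.7568 + (42/282)·0.7857 + (73/282)·0.7808 + (28/282)·0.6071 = 0.699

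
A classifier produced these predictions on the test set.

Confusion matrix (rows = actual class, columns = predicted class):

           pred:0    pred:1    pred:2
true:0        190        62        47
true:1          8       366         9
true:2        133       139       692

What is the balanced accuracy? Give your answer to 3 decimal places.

0.770

Balanced accuracy = mean of per-class recall.
  0: recall = 190/299 = 0.6355
  1: recall = 366/383 = 0.9556
  2: recall = 692/964 = 0.7178
Mean = (0.6355 + 0.9556 + 0.7178) / 3 = 0.770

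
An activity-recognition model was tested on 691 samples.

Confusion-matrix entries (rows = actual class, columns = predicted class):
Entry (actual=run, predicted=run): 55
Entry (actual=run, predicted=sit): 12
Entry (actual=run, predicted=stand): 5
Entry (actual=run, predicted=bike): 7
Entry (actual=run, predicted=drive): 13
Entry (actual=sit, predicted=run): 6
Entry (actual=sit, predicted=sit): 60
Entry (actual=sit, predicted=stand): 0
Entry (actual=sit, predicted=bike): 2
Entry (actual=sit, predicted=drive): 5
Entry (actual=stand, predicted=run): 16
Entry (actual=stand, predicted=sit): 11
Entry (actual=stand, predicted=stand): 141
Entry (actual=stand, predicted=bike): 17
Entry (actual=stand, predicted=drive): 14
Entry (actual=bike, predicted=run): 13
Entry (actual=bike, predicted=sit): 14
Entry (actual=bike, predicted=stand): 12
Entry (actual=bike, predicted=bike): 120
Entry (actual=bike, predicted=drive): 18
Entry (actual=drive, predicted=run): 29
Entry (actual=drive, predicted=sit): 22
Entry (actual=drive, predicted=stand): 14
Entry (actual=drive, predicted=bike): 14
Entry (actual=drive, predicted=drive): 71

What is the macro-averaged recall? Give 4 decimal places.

0.6559

Per-class recall (TP/(TP+FN)):
  run: TP=55, FN=12+5+7+13=37 → 55/92 = 0.59783
  sit: TP=60, FN=6+0+2+5=13 → 60/73 = 0.82192
  stand: TP=141, FN=16+11+17+14=58 → 141/199 = 0.70854
  bike: TP=120, FN=13+14+12+18=57 → 120/177 = 0.67797
  drive: TP=71, FN=29+22+14+14=79 → 71/150 = 0.47333
Macro-recall = mean = (0.59783 + 0.82192 + 0.70854 + 0.67797 + 0.47333) / 5 = 0.6559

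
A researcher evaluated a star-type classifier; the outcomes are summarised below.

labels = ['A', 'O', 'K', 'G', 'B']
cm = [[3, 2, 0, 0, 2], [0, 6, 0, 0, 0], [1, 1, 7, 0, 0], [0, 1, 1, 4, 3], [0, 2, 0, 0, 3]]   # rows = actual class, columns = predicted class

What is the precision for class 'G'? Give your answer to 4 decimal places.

1.0000

Take TP from the diagonal, FP from the rest of the 'G' prediction marginal, FN from the rest of the 'G' actual marginal.
precision = TP/(TP+FP).
G: TP=4, FP=0+0+0+0=0 → 4/4 = 1.00000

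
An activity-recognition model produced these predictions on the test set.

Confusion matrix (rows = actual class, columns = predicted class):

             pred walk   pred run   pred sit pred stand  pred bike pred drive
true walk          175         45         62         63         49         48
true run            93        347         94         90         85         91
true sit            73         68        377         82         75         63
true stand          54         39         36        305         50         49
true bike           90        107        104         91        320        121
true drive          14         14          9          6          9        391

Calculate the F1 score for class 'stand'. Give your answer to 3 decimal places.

Treat 'stand' as positive and all other classes as negative.
F1 score = 2·TP/(2·TP+FP+FN).
stand: TP=305, FP=63+90+82+91+6=332, FN=54+39+36+50+49=228 → 610/1170 = 0.5214

0.521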